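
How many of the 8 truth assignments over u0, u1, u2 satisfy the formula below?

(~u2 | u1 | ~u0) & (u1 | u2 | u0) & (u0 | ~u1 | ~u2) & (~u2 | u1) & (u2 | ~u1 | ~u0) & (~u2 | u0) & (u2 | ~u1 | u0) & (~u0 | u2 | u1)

1

There are 2^3 = 8 truth assignments over (u0, u1, u2).
Check each against the 8 clauses (columns in the order u0, u1, u2):
  F F F  ✗ fails (u1 | u2 | u0)
  F F T  ✗ fails (~u2 | u1)
  F T F  ✗ fails (u2 | ~u1 | u0)
  F T T  ✗ fails (u0 | ~u1 | ~u2)
  T F F  ✗ fails (~u0 | u2 | u1)
  T F T  ✗ fails (~u2 | u1 | ~u0)
  T T F  ✗ fails (u2 | ~u1 | ~u0)
  T T T  ✓ satisfies all
1 of the 8 rows is a model.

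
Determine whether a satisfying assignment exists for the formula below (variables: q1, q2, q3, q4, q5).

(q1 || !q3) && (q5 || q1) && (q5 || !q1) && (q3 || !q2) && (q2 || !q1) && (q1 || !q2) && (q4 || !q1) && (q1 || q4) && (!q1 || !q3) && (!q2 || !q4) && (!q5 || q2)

Case q1 = true:
Unit clause (q5) forces q5 = true.
Unit clause (q2) forces q2 = true.
Unit clause (q3) forces q3 = true.
That conflicts with the unit clause (!q3).
Backtrack on q1: now try q1 = false.
Unit clause (!q3) forces q3 = false.
Unit clause (q5) forces q5 = true.
Unit clause (!q2) forces q2 = false.
That conflicts with the unit clause (q2).
Both values of q1 lead to a conflict.
No assignment satisfies every clause.

Unsatisfiable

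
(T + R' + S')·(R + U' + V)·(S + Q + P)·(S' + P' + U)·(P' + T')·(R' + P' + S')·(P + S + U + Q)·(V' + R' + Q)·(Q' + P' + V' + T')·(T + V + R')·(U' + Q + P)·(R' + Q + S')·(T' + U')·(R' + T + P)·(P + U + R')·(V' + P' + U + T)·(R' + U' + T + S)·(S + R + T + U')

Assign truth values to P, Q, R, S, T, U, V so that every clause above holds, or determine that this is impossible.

P ↦ 0, Q ↦ 1, R ↦ 0, S ↦ 1, T ↦ 0, U ↦ 1, V ↦ 1

Suppose P = 0.
Suppose S = 1.
Suppose T = 0.
The clause (R') is unit, so R = 0.
Suppose U = 1.
The clause (V) is unit, so V = 1.
The clause (Q) is unit, so Q = 1.
Every clause now holds.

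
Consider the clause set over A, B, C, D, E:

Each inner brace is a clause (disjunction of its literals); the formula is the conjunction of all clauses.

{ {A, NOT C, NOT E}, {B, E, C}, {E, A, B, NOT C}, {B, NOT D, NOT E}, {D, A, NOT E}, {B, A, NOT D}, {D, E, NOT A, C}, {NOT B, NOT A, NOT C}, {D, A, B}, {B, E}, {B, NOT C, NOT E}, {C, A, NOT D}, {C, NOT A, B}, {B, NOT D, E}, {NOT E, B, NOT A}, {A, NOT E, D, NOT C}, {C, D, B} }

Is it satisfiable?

Yes, satisfiable

Case B = true:
Case A = true:
(NOT C) alone gives C = false.
Case D = false:
(E) alone gives E = true.
All clauses are satisfied.
A satisfying assignment: A: true,  B: true,  C: false,  D: false,  E: true.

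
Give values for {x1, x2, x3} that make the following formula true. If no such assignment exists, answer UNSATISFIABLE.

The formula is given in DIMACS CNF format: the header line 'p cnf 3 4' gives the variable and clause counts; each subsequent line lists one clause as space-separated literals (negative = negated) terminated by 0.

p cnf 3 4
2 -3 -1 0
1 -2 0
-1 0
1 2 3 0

The clause (¬x1) is unit, so x1 = False.
The clause (¬x2) is unit, so x2 = False.
The clause (x3) is unit, so x3 = True.
Every clause now holds.

x1=False; x2=False; x3=True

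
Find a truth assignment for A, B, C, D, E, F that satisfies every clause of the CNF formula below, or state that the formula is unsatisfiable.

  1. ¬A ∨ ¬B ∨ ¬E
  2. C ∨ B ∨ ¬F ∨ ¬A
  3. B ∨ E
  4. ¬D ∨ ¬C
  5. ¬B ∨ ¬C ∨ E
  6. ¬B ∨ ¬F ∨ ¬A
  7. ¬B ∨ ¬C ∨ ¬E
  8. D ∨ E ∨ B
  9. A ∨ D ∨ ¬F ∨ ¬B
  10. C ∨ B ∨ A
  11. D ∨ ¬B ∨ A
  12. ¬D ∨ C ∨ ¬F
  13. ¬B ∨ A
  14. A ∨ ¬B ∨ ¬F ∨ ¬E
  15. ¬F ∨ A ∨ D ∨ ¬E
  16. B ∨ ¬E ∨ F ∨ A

A: True; B: False; C: False; D: False; E: True; F: False

Try B = False.
(E) alone gives E = True.
Try D = False.
Try C = False.
(A) alone gives A = True.
(¬F) alone gives F = False.
This assignment satisfies each clause.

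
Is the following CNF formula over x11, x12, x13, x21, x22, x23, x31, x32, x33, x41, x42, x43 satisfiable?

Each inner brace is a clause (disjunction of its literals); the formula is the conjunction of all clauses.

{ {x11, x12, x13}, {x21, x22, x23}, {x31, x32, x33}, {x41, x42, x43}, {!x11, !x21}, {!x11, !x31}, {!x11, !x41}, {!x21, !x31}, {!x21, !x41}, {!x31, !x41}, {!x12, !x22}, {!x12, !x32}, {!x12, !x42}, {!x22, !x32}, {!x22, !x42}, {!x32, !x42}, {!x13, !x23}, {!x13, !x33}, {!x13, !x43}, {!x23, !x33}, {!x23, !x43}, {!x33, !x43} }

No, unsatisfiable

Case x11 = false:
Case x12 = true:
The clause (!x22) is unit, so x22 = false.
The clause (!x32) is unit, so x32 = false.
The clause (!x42) is unit, so x42 = false.
Case x21 = true:
The clause (!x31) is unit, so x31 = false.
The clause (x33) is unit, so x33 = true.
The clause (!x41) is unit, so x41 = false.
The clause (x43) is unit, so x43 = true.
That conflicts with the unit clause (!x43).
So x21 must be the other value — set x21 = false.
The clause (x23) is unit, so x23 = true.
The clause (!x13) is unit, so x13 = false.
The clause (!x33) is unit, so x33 = false.
The clause (x31) is unit, so x31 = true.
The clause (!x41) is unit, so x41 = false.
The clause (x43) is unit, so x43 = true.
That conflicts with the unit clause (!x43).
Neither x21 = true nor x21 = false works.
So x12 must be the other value — set x12 = false.
The clause (x13) is unit, so x13 = true.
The clause (!x23) is unit, so x23 = false.
The clause (!x33) is unit, so x33 = false.
The clause (!x43) is unit, so x43 = false.
Case x21 = true:
The clause (!x31) is unit, so x31 = false.
The clause (x32) is unit, so x32 = true.
The clause (!x41) is unit, so x41 = false.
The clause (x42) is unit, so x42 = true.
That conflicts with the unit clause (!x42).
So x21 must be the other value — set x21 = false.
The clause (x22) is unit, so x22 = true.
The clause (!x32) is unit, so x32 = false.
The clause (x31) is unit, so x31 = true.
The clause (!x41) is unit, so x41 = false.
The clause (x42) is unit, so x42 = true.
That conflicts with the unit clause (!x42).
Neither x21 = true nor x21 = false works.
Neither x12 = true nor x12 = false works.
So x11 must be the other value — set x11 = true.
The clause (!x21) is unit, so x21 = false.
The clause (!x31) is unit, so x31 = false.
The clause (!x41) is unit, so x41 = false.
Case x22 = true:
The clause (!x12) is unit, so x12 = false.
The clause (!x32) is unit, so x32 = false.
The clause (x33) is unit, so x33 = true.
The clause (!x42) is unit, so x42 = false.
The clause (x43) is unit, so x43 = true.
That conflicts with the unit clause (!x43).
So x22 must be the other value — set x22 = false.
The clause (x23) is unit, so x23 = true.
The clause (!x13) is unit, so x13 = false.
The clause (!x33) is unit, so x33 = false.
The clause (x32) is unit, so x32 = true.
The clause (!x12) is unit, so x12 = false.
The clause (!x42) is unit, so x42 = false.
The clause (x43) is unit, so x43 = true.
That conflicts with the unit clause (!x43).
Neither x22 = true nor x22 = false works.
Neither x11 = true nor x11 = false works.
No assignment satisfies every clause.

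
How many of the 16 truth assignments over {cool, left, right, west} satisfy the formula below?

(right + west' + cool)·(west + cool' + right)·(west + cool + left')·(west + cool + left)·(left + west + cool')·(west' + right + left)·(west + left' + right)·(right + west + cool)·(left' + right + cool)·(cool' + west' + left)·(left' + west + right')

There are 2^4 = 16 truth assignments over (cool, left, right, west).
Check each against the 11 clauses (columns in the order cool, left, right, west):
  F F F F  ✗ fails (west + cool + left)
  F F F T  ✗ fails (right + west' + cool)
  F F T F  ✗ fails (west + cool + left)
  F F T T  ✓ satisfies all
  F T F F  ✗ fails (west + cool + left')
  F T F T  ✗ fails (right + west' + cool)
  F T T F  ✗ fails (west + cool + left')
  F T T T  ✓ satisfies all
  T F F F  ✗ fails (west + cool' + right)
  T F F T  ✗ fails (west' + right + left)
  T F T F  ✗ fails (left + west + cool')
  T F T T  ✗ fails (cool' + west' + left)
  T T F F  ✗ fails (west + cool' + right)
  T T F T  ✓ satisfies all
  T T T F  ✗ fails (left' + west + right')
  T T T T  ✓ satisfies all
4 of the 16 rows are models.

4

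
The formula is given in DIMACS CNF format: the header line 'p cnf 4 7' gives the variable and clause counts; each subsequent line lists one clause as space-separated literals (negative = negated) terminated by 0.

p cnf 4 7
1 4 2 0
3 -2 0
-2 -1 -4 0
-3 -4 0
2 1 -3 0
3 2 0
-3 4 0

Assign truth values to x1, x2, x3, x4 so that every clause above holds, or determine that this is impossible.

UNSATISFIABLE

Try x3 = True.
From the singleton clause (¬x4), x4 = False.
But (x4) is also a unit clause — contradiction.
So x3 must be the other value — set x3 = False.
From the singleton clause (¬x2), x2 = False.
But (x2) is also a unit clause — contradiction.
Both values of x3 lead to a conflict.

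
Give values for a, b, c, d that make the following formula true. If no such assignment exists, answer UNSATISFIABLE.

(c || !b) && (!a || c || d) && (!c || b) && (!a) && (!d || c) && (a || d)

Unit clause (!a) forces a = false.
Unit clause (d) forces d = true.
Unit clause (c) forces c = true.
Unit clause (b) forces b = true.
All clauses are satisfied.

a: false; b: true; c: true; d: true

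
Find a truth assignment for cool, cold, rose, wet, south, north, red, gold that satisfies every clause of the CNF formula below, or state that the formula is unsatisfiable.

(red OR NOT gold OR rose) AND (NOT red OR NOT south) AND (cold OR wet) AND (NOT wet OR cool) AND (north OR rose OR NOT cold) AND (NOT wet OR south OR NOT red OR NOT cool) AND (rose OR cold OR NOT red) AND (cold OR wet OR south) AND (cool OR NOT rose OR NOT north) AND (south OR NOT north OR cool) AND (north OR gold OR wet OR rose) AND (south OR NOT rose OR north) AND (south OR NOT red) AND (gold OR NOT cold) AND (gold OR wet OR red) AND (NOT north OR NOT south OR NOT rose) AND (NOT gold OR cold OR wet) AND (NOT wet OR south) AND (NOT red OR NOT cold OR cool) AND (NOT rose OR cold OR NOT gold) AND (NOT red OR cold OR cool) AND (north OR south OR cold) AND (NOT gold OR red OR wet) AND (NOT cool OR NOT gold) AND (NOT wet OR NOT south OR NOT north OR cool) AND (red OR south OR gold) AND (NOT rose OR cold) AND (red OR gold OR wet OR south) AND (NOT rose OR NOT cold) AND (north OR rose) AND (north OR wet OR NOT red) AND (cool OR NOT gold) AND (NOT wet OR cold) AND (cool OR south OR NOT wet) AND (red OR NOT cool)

Try red = false.
Unit clause (NOT cool) forces cool = false.
Unit clause (NOT wet) forces wet = false.
Unit clause (cold) forces cold = true.
Unit clause (gold) forces gold = true.
But (NOT gold) is also a unit clause — contradiction.
So red must be the other value — set red = true.
Unit clause (NOT south) forces south = false.
But (south) is also a unit clause — contradiction.
Either choice for red ends in contradiction.

UNSATISFIABLE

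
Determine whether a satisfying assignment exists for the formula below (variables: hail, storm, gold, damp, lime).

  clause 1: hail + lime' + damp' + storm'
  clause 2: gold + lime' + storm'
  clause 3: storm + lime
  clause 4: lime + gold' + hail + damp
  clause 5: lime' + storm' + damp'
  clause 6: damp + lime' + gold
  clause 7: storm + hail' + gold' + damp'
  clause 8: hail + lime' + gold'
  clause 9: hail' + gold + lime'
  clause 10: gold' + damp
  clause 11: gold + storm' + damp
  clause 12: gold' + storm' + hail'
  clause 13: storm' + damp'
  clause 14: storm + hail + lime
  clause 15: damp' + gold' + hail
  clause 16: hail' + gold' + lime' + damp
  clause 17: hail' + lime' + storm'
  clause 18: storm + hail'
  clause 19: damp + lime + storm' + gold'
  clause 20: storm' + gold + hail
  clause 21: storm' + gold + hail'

Yes

Try storm = 0.
(lime) alone gives lime = 1.
(hail') alone gives hail = 0.
(gold') alone gives gold = 0.
(damp) alone gives damp = 1.
Every clause now holds.
A satisfying assignment: hail: 0, storm: 0, gold: 0, damp: 1, lime: 1.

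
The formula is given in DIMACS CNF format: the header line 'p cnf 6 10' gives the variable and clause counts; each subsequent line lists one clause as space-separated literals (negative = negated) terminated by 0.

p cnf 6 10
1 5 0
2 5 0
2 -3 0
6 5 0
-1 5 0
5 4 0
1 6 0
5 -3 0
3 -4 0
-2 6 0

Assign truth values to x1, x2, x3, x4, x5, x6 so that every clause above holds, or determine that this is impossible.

x1=True; x2=False; x3=False; x4=False; x5=True; x6=False

Branch on x1: set x1 = True.
The clause (x5) is unit, so x5 = True.
Branch on x2: set x2 = False.
The clause (¬x3) is unit, so x3 = False.
The clause (¬x4) is unit, so x4 = False.
No clause remains; x6 is free.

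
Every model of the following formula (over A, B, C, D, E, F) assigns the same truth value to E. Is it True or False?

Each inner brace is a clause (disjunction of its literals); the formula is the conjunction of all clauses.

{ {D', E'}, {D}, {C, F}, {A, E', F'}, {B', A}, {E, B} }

False

Suppose E = 1.
The clause (D') is unit, so D = 0.
That conflicts with the unit clause (D).
So every satisfying assignment has E = False.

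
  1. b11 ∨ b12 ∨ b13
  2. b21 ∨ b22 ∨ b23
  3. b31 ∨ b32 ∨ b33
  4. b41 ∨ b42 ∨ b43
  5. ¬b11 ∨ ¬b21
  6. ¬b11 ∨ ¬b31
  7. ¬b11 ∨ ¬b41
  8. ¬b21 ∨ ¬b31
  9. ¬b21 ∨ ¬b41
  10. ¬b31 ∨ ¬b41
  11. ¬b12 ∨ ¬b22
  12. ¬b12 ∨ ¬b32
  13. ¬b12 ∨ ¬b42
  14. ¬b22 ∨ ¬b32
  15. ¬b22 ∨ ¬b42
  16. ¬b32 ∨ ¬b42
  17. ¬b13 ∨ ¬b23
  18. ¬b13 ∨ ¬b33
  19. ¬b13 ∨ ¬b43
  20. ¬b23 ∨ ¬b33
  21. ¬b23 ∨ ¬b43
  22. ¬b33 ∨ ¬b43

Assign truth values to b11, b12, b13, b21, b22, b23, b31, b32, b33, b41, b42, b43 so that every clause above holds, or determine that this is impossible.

Branch on b11: set b11 = False.
Branch on b12: set b12 = True.
(¬b22) alone gives b22 = False.
(¬b32) alone gives b32 = False.
(¬b42) alone gives b42 = False.
Branch on b21: set b21 = True.
(¬b31) alone gives b31 = False.
(b33) alone gives b33 = True.
(¬b41) alone gives b41 = False.
(b43) alone gives b43 = True.
Now (¬b43) is unsatisfied and unit — conflict.
Undo b21 and try b21 = False.
(b23) alone gives b23 = True.
(¬b13) alone gives b13 = False.
(¬b33) alone gives b33 = False.
(b31) alone gives b31 = True.
(¬b41) alone gives b41 = False.
(b43) alone gives b43 = True.
Now (¬b43) is unsatisfied and unit — conflict.
Both values of b21 lead to a conflict.
Undo b12 and try b12 = False.
(b13) alone gives b13 = True.
(¬b23) alone gives b23 = False.
(¬b33) alone gives b33 = False.
(¬b43) alone gives b43 = False.
Branch on b21: set b21 = True.
(¬b31) alone gives b31 = False.
(b32) alone gives b32 = True.
(¬b41) alone gives b41 = False.
(b42) alone gives b42 = True.
Now (¬b42) is unsatisfied and unit — conflict.
Undo b21 and try b21 = False.
(b22) alone gives b22 = True.
(¬b32) alone gives b32 = False.
(b31) alone gives b31 = True.
(¬b41) alone gives b41 = False.
(b42) alone gives b42 = True.
Now (¬b42) is unsatisfied and unit — conflict.
Both values of b21 lead to a conflict.
Both values of b12 lead to a conflict.
Undo b11 and try b11 = True.
(¬b21) alone gives b21 = False.
(¬b31) alone gives b31 = False.
(¬b41) alone gives b41 = False.
Branch on b22: set b22 = True.
(¬b12) alone gives b12 = False.
(¬b32) alone gives b32 = False.
(b33) alone gives b33 = True.
(¬b42) alone gives b42 = False.
(b43) alone gives b43 = True.
Now (¬b43) is unsatisfied and unit — conflict.
Undo b22 and try b22 = False.
(b23) alone gives b23 = True.
(¬b13) alone gives b13 = False.
(¬b33) alone gives b33 = False.
(b32) alone gives b32 = True.
(¬b12) alone gives b12 = False.
(¬b42) alone gives b42 = False.
(b43) alone gives b43 = True.
Now (¬b43) is unsatisfied and unit — conflict.
Both values of b22 lead to a conflict.
Both values of b11 lead to a conflict.

UNSATISFIABLE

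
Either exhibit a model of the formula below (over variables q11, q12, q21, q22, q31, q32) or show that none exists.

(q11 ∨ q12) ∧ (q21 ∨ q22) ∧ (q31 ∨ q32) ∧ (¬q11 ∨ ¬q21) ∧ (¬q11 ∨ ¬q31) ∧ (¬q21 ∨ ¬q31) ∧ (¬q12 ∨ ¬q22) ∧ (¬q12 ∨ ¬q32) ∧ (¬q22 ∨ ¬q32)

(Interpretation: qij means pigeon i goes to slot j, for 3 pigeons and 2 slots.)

UNSATISFIABLE

Case q11 = True:
The clause (¬q21) is unit, so q21 = False.
The clause (q22) is unit, so q22 = True.
The clause (¬q31) is unit, so q31 = False.
The clause (q32) is unit, so q32 = True.
Now (¬q32) is unsatisfied and unit — conflict.
That branch fails; take q11 = False instead.
The clause (q12) is unit, so q12 = True.
The clause (¬q22) is unit, so q22 = False.
The clause (q21) is unit, so q21 = True.
The clause (¬q31) is unit, so q31 = False.
The clause (q32) is unit, so q32 = True.
Now (¬q32) is unsatisfied and unit — conflict.
Neither q11 = True nor q11 = False works.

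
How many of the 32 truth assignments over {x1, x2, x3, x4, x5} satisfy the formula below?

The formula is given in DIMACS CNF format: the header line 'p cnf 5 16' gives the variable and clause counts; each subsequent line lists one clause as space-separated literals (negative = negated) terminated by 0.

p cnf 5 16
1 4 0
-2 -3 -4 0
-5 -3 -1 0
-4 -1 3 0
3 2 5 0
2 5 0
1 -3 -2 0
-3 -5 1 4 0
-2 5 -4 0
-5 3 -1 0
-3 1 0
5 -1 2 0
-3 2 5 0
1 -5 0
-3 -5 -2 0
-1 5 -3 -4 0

There are 2^5 = 32 truth assignments over (x1, x2, x3, x4, x5).
Split on x1. With x1 = True, the clauses containing x1 are satisfied and ¬x1 drops from the rest; 2 of the 2^4 = 16 assignments to the other variables satisfy what remains.
With x1 = False, by the same count on the reduced clause set, 0 assignments work.
Total: 2 + 0 = 2.

2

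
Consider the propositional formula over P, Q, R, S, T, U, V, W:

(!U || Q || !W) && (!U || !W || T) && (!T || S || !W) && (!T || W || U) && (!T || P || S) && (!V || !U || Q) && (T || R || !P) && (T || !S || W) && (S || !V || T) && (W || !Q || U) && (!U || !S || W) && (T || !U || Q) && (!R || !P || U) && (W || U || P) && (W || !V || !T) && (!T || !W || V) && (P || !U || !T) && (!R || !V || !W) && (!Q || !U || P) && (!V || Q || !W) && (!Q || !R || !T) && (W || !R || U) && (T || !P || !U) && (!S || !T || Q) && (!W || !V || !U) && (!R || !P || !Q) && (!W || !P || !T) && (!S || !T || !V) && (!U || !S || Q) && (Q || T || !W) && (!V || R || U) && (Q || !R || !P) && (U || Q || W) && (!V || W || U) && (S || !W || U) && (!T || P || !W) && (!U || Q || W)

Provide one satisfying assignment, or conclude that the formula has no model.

P ↦ false, Q ↦ true, R ↦ true, S ↦ true, T ↦ false, U ↦ false, V ↦ false, W ↦ true

Branch on U: set U = false.
Branch on T: set T = false.
Branch on R: set R = true.
The clause (!P) is unit, so P = false.
The clause (W) is unit, so W = true.
The clause (!V) is unit, so V = false.
The clause (Q) is unit, so Q = true.
The clause (S) is unit, so S = true.
All clauses are satisfied.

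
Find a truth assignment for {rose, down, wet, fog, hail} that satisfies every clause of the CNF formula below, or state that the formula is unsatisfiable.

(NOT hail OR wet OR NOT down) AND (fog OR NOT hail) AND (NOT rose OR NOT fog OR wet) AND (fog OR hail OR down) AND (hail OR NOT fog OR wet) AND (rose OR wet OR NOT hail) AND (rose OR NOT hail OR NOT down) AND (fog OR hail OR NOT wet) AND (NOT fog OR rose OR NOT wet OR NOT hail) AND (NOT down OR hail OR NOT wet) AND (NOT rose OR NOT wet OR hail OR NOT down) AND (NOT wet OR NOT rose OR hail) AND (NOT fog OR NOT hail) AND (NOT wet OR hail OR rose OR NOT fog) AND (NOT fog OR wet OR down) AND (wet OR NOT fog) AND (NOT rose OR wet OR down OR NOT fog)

rose: true; down: true; wet: false; fog: false; hail: false

Try fog = false.
From the singleton clause (NOT hail), hail = false.
From the singleton clause (down), down = true.
From the singleton clause (NOT wet), wet = false.
Every clause is now satisfied; rose is unconstrained.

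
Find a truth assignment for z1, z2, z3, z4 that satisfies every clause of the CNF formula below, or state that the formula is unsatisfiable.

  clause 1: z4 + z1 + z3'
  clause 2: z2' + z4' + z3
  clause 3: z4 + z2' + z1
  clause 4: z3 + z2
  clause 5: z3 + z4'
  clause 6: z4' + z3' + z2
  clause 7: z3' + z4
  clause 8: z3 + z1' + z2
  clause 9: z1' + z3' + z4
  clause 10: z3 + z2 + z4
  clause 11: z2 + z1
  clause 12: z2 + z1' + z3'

Try z3 = 1.
The clause (z4) is unit, so z4 = 1.
The clause (z2) is unit, so z2 = 1.
No clause remains; z1 is free.

z1=0, z2=1, z3=1, z4=1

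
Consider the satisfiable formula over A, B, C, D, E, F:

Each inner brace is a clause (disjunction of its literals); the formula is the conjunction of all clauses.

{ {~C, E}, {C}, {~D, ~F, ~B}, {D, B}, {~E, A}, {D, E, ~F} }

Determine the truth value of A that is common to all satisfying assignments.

True

Suppose A = 0.
Unit clause (C) forces C = 1.
Unit clause (E) forces E = 1.
But (~E) is also a unit clause — contradiction.
So every satisfying assignment has A = True.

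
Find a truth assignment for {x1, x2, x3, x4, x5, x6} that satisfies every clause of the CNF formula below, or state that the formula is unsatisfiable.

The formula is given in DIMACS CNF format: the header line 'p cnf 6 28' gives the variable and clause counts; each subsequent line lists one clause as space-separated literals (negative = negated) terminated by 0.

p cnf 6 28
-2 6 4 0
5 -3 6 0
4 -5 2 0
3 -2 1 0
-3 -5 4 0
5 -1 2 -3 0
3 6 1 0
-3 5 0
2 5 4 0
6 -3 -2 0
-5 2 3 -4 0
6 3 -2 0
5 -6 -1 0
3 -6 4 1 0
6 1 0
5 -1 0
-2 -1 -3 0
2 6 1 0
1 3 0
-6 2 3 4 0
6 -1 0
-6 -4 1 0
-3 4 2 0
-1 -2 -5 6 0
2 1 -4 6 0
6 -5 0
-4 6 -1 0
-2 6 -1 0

Try x3 = True.
(x5) alone gives x5 = True.
(x4) alone gives x4 = True.
(x6) alone gives x6 = True.
(x1) alone gives x1 = True.
(¬x2) alone gives x2 = False.
Every clause now holds.

x1 ↦ True; x2 ↦ False; x3 ↦ True; x4 ↦ True; x5 ↦ True; x6 ↦ True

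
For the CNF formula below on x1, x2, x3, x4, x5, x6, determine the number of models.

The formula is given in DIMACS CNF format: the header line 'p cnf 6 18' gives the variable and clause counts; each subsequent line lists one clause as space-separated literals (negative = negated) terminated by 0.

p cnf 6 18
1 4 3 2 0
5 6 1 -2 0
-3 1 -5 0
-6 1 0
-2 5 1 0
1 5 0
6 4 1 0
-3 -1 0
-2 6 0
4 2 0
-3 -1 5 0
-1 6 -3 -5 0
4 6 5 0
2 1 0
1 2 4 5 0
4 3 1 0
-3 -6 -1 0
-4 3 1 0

There are 2^6 = 64 truth assignments over (x1, x2, x3, x4, x5, x6).
Split on x6. With x6 = True, the clauses containing x6 are satisfied and ¬x6 drops from the rest; 6 of the 2^5 = 32 assignments to the other variables satisfy what remains.
With x6 = False, by the same count on the reduced clause set, 2 assignments work.
(One model: x1=T, x2=F, x3=F, x4=T, x5=F, x6=F.)
Total: 6 + 2 = 8.

8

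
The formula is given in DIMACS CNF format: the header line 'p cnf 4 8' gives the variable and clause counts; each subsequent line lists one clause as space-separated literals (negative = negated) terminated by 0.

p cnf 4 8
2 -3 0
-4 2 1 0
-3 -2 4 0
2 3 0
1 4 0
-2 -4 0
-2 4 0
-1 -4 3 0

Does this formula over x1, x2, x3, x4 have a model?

Case x2 = True:
Unit clause (¬x4) forces x4 = False.
That conflicts with the unit clause (x4).
Undo x2 and try x2 = False.
Unit clause (¬x3) forces x3 = False.
That conflicts with the unit clause (x3).
Both values of x2 lead to a conflict.
No assignment satisfies every clause.

No, unsatisfiable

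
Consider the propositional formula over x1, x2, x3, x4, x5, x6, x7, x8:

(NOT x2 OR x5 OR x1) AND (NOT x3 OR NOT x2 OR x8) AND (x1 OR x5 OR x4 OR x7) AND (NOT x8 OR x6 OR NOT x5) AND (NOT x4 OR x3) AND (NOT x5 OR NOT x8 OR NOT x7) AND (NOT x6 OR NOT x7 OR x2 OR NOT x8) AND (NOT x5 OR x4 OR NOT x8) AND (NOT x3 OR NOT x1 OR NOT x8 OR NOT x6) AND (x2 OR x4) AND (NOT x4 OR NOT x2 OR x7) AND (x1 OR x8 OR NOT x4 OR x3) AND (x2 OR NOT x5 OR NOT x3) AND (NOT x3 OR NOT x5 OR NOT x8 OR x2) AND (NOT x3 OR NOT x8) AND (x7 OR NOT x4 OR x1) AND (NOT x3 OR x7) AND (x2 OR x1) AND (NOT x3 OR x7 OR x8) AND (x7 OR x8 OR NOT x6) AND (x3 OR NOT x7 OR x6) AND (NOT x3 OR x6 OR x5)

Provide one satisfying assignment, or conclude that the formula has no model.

x1 ↦ true,  x2 ↦ true,  x3 ↦ false,  x4 ↦ false,  x5 ↦ true,  x6 ↦ true,  x7 ↦ true,  x8 ↦ false

Suppose x4 = false.
The clause (x2) is unit, so x2 = true.
Suppose x5 = true.
The clause (NOT x8) is unit, so x8 = false.
The clause (NOT x3) is unit, so x3 = false.
Suppose x7 = true.
The clause (x6) is unit, so x6 = true.
All clauses hold; x1 can take either value.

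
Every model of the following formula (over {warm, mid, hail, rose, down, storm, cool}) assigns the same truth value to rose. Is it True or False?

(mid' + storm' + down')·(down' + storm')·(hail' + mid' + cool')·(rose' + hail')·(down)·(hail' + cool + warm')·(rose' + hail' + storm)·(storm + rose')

False

Suppose rose = 1.
Unit clause (hail') forces hail = 0.
Unit clause (down) forces down = 1.
Unit clause (storm') forces storm = 0.
But (storm) is also a unit clause — contradiction.
So every satisfying assignment has rose = False.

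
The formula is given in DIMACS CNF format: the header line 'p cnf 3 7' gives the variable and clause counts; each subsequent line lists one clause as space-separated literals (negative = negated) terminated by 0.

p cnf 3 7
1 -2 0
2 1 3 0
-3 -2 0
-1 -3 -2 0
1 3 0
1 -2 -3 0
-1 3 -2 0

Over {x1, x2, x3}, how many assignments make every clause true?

3

There are 2^3 = 8 truth assignments over (x1, x2, x3).
Split on x1. With x1 = True, the clauses containing x1 are satisfied and ¬x1 drops from the rest; 2 of the 2^2 = 4 assignments to the other variables satisfy what remains.
With x1 = False, by the same count on the reduced clause set, 1 assignment works.
Total: 2 + 1 = 3.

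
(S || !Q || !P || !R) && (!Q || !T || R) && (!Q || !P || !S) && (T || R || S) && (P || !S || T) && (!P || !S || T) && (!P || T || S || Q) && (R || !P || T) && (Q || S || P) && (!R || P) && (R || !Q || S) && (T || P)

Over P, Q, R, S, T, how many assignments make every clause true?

5

There are 2^5 = 32 truth assignments over (P, Q, R, S, T).
Split on S. With S = true, the clauses containing S are satisfied and !S drops from the rest; 3 of the 2^4 = 16 assignments to the other variables satisfy what remains.
With S = false, by the same count on the reduced clause set, 2 assignments work.
(One model: P=F, Q=F, R=F, S=T, T=T.)
Total: 3 + 2 = 5.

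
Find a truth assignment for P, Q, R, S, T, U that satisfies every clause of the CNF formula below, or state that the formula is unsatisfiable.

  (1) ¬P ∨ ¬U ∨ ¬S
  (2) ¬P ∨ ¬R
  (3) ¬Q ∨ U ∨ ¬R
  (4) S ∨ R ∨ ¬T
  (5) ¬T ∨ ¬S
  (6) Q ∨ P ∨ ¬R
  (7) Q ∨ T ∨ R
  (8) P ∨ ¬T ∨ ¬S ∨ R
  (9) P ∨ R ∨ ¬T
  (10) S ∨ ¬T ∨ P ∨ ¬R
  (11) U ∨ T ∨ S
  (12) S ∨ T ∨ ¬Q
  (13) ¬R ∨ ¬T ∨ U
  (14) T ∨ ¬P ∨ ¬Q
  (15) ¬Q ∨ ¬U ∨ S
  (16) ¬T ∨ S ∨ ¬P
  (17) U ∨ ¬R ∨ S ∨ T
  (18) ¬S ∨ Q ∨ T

P=False, Q=True, R=True, S=True, T=False, U=True

Try P = False.
Try T = False.
Try Q = True.
The clause (S) is unit, so S = True.
Try U = True.
All clauses hold; R can take either value.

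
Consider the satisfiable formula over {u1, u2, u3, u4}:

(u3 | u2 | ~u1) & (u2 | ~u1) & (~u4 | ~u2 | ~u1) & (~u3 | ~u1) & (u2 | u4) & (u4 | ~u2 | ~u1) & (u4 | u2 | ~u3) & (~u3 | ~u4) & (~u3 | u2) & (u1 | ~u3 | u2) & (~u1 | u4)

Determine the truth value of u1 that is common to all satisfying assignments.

False

Suppose u1 = 1.
From the singleton clause (u2), u2 = 1.
From the singleton clause (~u4), u4 = 0.
But (u4) is also a unit clause — contradiction.
So every satisfying assignment has u1 = False.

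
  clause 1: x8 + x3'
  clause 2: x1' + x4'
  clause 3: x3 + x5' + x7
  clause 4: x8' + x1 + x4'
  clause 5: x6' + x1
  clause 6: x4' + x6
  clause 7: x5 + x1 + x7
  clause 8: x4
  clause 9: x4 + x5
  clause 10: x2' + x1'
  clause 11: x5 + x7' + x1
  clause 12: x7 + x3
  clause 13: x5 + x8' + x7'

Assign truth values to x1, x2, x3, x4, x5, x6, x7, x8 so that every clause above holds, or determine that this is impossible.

(x4) alone gives x4 = 1.
(x1') alone gives x1 = 0.
(x8') alone gives x8 = 0.
(x3') alone gives x3 = 0.
(x6') alone gives x6 = 0.
That conflicts with the unit clause (x6).

UNSATISFIABLE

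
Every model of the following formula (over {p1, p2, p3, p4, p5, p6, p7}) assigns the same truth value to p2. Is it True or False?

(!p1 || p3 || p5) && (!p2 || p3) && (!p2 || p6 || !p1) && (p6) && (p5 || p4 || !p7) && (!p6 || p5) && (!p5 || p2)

Suppose p2 = false.
Unit clause (p6) forces p6 = true.
Unit clause (p5) forces p5 = true.
That conflicts with the unit clause (!p5).
So every satisfying assignment has p2 = True.

True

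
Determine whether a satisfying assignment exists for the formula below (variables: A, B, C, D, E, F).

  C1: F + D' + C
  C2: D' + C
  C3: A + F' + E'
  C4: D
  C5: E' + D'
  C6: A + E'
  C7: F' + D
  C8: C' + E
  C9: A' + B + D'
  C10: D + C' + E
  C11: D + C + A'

No, unsatisfiable

From the singleton clause (D), D = 1.
From the singleton clause (C), C = 1.
From the singleton clause (E'), E = 0.
But (E) is also a unit clause — contradiction.
No assignment satisfies every clause.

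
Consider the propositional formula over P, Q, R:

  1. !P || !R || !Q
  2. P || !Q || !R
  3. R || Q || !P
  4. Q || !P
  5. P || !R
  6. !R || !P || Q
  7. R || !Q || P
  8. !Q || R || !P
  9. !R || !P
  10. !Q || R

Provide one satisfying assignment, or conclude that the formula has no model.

P ↦ false; Q ↦ false; R ↦ false

Suppose Q = false.
(!P) alone gives P = false.
(!R) alone gives R = false.
Every clause now holds.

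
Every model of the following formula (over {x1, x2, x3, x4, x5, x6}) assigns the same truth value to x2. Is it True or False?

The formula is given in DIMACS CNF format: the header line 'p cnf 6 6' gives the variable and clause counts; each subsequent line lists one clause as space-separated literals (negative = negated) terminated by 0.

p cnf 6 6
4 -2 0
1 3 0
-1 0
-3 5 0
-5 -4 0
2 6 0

Suppose x2 = True.
From the singleton clause (x4), x4 = True.
From the singleton clause (¬x1), x1 = False.
From the singleton clause (x3), x3 = True.
From the singleton clause (x5), x5 = True.
Now (¬x5) is unsatisfied and unit — conflict.
So every satisfying assignment has x2 = False.

False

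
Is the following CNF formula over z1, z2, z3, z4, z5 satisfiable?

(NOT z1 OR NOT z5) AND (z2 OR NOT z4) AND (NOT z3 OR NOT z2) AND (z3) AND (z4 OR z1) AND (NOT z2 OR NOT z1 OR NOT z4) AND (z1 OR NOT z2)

From the singleton clause (z3), z3 = true.
From the singleton clause (NOT z2), z2 = false.
From the singleton clause (NOT z4), z4 = false.
From the singleton clause (z1), z1 = true.
From the singleton clause (NOT z5), z5 = false.
This assignment satisfies each clause.
A satisfying assignment: z1: true, z2: false, z3: true, z4: false, z5: false.

Yes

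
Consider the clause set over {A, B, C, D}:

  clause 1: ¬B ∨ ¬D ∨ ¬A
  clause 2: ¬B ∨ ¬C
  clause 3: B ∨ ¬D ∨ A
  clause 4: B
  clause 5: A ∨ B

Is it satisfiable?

From the singleton clause (B), B = True.
From the singleton clause (¬C), C = False.
Try D = False.
No clause remains; A is free.
A satisfying assignment: A ↦ True, B ↦ True, C ↦ False, D ↦ False.

Yes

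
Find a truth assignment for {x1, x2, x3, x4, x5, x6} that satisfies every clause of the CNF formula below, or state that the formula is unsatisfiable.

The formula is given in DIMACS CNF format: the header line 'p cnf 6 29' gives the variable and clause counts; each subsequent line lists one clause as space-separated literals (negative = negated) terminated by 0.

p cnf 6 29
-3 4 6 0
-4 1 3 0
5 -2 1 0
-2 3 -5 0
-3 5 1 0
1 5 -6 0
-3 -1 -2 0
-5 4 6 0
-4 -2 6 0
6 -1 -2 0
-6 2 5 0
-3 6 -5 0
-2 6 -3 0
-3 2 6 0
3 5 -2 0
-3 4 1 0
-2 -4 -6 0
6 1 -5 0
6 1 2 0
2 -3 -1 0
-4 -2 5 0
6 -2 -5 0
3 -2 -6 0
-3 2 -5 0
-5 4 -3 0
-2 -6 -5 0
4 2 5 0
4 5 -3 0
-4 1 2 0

x1=False; x2=False; x3=False; x4=False; x5=True; x6=True

Case x3 = False:
Case x4 = False:
Case x2 = False:
The clause (x5) is unit, so x5 = True.
The clause (x6) is unit, so x6 = True.
All clauses hold; x1 can take either value.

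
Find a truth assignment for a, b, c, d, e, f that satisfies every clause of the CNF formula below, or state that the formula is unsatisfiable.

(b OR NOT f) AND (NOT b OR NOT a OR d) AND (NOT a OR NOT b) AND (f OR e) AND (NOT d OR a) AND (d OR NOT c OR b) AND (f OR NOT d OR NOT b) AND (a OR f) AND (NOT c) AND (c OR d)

a: true, b: false, c: false, d: true, e: true, f: false

From the singleton clause (NOT c), c = false.
From the singleton clause (d), d = true.
From the singleton clause (a), a = true.
From the singleton clause (NOT b), b = false.
From the singleton clause (NOT f), f = false.
From the singleton clause (e), e = true.
This assignment satisfies each clause.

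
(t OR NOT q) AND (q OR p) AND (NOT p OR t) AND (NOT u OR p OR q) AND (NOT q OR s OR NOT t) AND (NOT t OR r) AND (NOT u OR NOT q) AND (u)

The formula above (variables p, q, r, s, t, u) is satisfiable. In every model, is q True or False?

False

Suppose q = true.
Unit clause (t) forces t = true.
Unit clause (s) forces s = true.
Unit clause (r) forces r = true.
Unit clause (NOT u) forces u = false.
Now (u) is unsatisfied and unit — conflict.
So every satisfying assignment has q = False.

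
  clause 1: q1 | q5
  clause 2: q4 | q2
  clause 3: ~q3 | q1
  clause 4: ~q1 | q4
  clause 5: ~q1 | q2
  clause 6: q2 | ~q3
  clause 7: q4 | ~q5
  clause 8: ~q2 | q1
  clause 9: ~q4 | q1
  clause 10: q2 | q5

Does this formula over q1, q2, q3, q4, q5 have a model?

Case q1 = 1:
The clause (q4) is unit, so q4 = 1.
The clause (q2) is unit, so q2 = 1.
Every clause is now satisfied; q3, q5 are unconstrained.
A satisfying assignment: q1=1, q2=1, q3=0, q4=1, q5=0.

Yes, satisfiable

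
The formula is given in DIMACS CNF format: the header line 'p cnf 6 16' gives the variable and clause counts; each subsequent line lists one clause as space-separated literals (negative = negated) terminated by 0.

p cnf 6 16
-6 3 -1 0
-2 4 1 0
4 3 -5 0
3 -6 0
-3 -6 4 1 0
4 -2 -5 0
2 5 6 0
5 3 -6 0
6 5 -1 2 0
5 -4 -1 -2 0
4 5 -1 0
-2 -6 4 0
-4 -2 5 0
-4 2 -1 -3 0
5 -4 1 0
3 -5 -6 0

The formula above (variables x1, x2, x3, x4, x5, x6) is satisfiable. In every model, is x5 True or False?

Suppose x5 = False.
Try x3 = True.
Try x2 = True.
From the singleton clause (¬x4), x4 = False.
From the singleton clause (x1), x1 = True.
That conflicts with the unit clause (¬x1).
Backtrack on x2: now try x2 = False.
From the singleton clause (x6), x6 = True.
Try x4 = True.
From the singleton clause (¬x1), x1 = False.
That conflicts with the unit clause (x1).
Backtrack on x4: now try x4 = False.
From the singleton clause (x1), x1 = True.
That conflicts with the unit clause (¬x1).
Neither x4 = True nor x4 = False works.
Neither x2 = True nor x2 = False works.
Backtrack on x3: now try x3 = False.
From the singleton clause (¬x6), x6 = False.
From the singleton clause (x2), x2 = True.
From the singleton clause (¬x4), x4 = False.
From the singleton clause (x1), x1 = True.
That conflicts with the unit clause (¬x1).
Neither x3 = True nor x3 = False works.
So every satisfying assignment has x5 = True.

True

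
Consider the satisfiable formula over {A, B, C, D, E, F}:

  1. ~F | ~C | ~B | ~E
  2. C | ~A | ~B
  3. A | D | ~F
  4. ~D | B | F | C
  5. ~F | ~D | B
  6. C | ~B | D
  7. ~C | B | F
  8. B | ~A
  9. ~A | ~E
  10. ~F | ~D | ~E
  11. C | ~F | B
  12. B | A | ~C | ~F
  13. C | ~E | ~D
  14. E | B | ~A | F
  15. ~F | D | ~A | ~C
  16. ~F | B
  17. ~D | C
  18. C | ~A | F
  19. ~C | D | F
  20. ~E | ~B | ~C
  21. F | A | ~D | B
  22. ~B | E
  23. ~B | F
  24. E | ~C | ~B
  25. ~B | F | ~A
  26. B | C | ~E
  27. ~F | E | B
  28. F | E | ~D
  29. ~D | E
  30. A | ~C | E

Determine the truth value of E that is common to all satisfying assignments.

Suppose E = 1.
Unit clause (~A) forces A = 0.
Case D = 1:
Unit clause (~F) forces F = 0.
Unit clause (C) forces C = 1.
Unit clause (B) forces B = 1.
Now (~B) is unsatisfied and unit — conflict.
Undo D and try D = 0.
Unit clause (~F) forces F = 0.
Unit clause (~C) forces C = 0.
Unit clause (~B) forces B = 0.
Now (B) is unsatisfied and unit — conflict.
Either choice for D ends in contradiction.
So every satisfying assignment has E = False.

False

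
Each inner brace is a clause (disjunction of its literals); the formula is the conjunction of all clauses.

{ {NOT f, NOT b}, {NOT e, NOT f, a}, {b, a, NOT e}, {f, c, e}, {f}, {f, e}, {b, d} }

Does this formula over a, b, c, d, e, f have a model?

Unit clause (f) forces f = true.
Unit clause (NOT b) forces b = false.
Unit clause (d) forces d = true.
Suppose e = false.
No clause remains; a, c are free.
A satisfying assignment: a ↦ true; b ↦ false; c ↦ true; d ↦ true; e ↦ false; f ↦ true.

Yes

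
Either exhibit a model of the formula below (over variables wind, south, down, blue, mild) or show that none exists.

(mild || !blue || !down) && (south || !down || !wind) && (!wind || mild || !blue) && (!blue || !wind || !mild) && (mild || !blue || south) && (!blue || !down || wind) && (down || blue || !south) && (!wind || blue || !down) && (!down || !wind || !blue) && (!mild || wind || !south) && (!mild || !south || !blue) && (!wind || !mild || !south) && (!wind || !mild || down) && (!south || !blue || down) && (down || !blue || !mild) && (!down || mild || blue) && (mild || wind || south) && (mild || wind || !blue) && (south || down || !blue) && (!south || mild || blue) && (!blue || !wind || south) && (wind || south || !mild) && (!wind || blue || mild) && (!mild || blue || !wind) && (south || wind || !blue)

UNSATISFIABLE

Try mild = true.
Try blue = false.
(!wind) alone gives wind = false.
(!south) alone gives south = false.
But (south) is also a unit clause — contradiction.
So blue must be the other value — set blue = true.
(!wind) alone gives wind = false.
(!down) alone gives down = false.
But (down) is also a unit clause — contradiction.
Neither blue = true nor blue = false works.
So mild must be the other value — set mild = false.
Try blue = false.
(!down) alone gives down = false.
(!south) alone gives south = false.
(wind) alone gives wind = true.
But (!wind) is also a unit clause — contradiction.
So blue must be the other value — set blue = true.
(!down) alone gives down = false.
(!wind) alone gives wind = false.
But (wind) is also a unit clause — contradiction.
Neither blue = true nor blue = false works.
Neither mild = true nor mild = false works.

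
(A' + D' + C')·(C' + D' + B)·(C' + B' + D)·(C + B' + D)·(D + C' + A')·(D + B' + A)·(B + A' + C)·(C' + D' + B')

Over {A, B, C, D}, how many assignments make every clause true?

5

There are 2^4 = 16 truth assignments over (A, B, C, D).
Check each against the 8 clauses (columns in the order A, B, C, D):
  F F F F  ✓ satisfies all
  F F F T  ✓ satisfies all
  F F T F  ✓ satisfies all
  F F T T  ✗ fails (C' + D' + B)
  F T F F  ✗ fails (C + B' + D)
  F T F T  ✓ satisfies all
  F T T F  ✗ fails (C' + B' + D)
  F T T T  ✗ fails (C' + D' + B')
  T F F F  ✗ fails (B + A' + C)
  T F F T  ✗ fails (B + A' + C)
  T F T F  ✗ fails (D + C' + A')
  T F T T  ✗ fails (A' + D' + C')
  T T F F  ✗ fails (C + B' + D)
  T T F T  ✓ satisfies all
  T T T F  ✗ fails (C' + B' + D)
  T T T T  ✗ fails (A' + D' + C')
5 of the 16 rows are models.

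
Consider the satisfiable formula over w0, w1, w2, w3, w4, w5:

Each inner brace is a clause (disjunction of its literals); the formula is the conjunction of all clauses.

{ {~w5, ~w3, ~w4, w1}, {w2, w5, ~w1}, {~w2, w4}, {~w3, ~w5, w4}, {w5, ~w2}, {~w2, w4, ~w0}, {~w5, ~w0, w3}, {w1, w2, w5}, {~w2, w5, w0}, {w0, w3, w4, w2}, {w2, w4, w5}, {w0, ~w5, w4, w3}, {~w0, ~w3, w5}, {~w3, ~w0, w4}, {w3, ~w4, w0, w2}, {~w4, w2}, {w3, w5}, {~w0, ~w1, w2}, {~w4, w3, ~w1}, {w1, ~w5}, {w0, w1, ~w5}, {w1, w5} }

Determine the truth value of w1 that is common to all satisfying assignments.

Suppose w1 = 0.
The clause (~w5) is unit, so w5 = 0.
Now (w5) is unsatisfied and unit — conflict.
So every satisfying assignment has w1 = True.

True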